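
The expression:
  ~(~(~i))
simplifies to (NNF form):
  ~i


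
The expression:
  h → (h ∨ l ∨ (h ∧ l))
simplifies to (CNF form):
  True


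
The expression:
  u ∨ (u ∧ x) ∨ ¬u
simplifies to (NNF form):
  True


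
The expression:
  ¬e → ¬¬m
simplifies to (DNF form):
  e ∨ m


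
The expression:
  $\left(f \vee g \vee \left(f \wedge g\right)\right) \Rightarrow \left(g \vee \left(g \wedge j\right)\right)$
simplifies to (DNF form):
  $g \vee \neg f$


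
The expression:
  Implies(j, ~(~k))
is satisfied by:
  {k: True, j: False}
  {j: False, k: False}
  {j: True, k: True}


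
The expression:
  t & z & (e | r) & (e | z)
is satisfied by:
  {t: True, z: True, r: True, e: True}
  {t: True, z: True, r: True, e: False}
  {t: True, z: True, e: True, r: False}


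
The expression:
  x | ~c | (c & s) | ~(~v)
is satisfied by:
  {s: True, x: True, v: True, c: False}
  {s: True, x: True, c: False, v: False}
  {s: True, v: True, c: False, x: False}
  {s: True, c: False, v: False, x: False}
  {x: True, v: True, c: False, s: False}
  {x: True, c: False, v: False, s: False}
  {v: True, x: False, c: False, s: False}
  {x: False, c: False, v: False, s: False}
  {x: True, s: True, c: True, v: True}
  {x: True, s: True, c: True, v: False}
  {s: True, c: True, v: True, x: False}
  {s: True, c: True, x: False, v: False}
  {v: True, c: True, x: True, s: False}
  {c: True, x: True, s: False, v: False}
  {c: True, v: True, s: False, x: False}


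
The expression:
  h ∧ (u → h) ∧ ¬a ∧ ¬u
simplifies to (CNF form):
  h ∧ ¬a ∧ ¬u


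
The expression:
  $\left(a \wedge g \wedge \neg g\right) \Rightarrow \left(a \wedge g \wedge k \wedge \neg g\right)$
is always true.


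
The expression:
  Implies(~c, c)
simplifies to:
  c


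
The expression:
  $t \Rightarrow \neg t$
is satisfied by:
  {t: False}


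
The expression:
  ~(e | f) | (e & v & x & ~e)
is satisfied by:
  {e: False, f: False}


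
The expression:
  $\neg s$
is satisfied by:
  {s: False}


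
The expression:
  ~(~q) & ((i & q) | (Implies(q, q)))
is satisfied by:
  {q: True}


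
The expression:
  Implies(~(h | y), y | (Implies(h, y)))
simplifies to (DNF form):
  True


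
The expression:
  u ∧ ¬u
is never true.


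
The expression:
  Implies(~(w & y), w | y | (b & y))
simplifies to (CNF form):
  w | y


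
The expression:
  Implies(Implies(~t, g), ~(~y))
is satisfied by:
  {y: True, t: False, g: False}
  {y: True, g: True, t: False}
  {y: True, t: True, g: False}
  {y: True, g: True, t: True}
  {g: False, t: False, y: False}


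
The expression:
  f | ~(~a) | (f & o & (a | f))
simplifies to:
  a | f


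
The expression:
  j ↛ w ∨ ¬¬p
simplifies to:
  p ∨ (j ∧ ¬w)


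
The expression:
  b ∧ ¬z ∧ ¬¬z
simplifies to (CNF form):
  False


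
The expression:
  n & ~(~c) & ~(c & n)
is never true.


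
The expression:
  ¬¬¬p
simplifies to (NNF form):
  ¬p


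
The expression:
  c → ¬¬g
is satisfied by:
  {g: True, c: False}
  {c: False, g: False}
  {c: True, g: True}


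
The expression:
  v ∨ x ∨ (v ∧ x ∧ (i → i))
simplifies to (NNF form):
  v ∨ x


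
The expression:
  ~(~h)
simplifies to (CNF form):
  h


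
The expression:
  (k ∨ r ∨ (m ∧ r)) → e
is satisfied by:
  {e: True, k: False, r: False}
  {r: True, e: True, k: False}
  {e: True, k: True, r: False}
  {r: True, e: True, k: True}
  {r: False, k: False, e: False}


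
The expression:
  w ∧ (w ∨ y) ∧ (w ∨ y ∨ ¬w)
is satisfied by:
  {w: True}


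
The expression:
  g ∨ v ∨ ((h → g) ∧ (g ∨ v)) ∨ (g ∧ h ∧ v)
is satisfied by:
  {v: True, g: True}
  {v: True, g: False}
  {g: True, v: False}


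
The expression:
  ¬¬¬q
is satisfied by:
  {q: False}


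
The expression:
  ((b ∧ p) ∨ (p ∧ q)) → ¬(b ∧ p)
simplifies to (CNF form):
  ¬b ∨ ¬p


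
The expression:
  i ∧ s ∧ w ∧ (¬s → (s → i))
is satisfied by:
  {i: True, w: True, s: True}


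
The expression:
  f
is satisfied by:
  {f: True}


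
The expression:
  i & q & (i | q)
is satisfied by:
  {i: True, q: True}


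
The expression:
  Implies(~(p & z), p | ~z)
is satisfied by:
  {p: True, z: False}
  {z: False, p: False}
  {z: True, p: True}


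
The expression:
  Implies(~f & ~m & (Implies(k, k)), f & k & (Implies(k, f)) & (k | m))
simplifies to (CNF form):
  f | m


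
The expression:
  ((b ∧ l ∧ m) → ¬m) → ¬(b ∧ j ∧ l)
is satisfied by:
  {m: True, l: False, b: False, j: False}
  {j: False, l: False, m: False, b: False}
  {j: True, m: True, l: False, b: False}
  {j: True, l: False, m: False, b: False}
  {b: True, m: True, j: False, l: False}
  {b: True, j: False, l: False, m: False}
  {b: True, j: True, m: True, l: False}
  {b: True, j: True, l: False, m: False}
  {m: True, l: True, b: False, j: False}
  {l: True, b: False, m: False, j: False}
  {j: True, l: True, m: True, b: False}
  {j: True, l: True, b: False, m: False}
  {m: True, l: True, b: True, j: False}
  {l: True, b: True, j: False, m: False}
  {j: True, l: True, b: True, m: True}


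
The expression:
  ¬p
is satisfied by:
  {p: False}


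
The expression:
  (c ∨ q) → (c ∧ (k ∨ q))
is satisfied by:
  {k: True, c: False, q: False}
  {c: False, q: False, k: False}
  {k: True, c: True, q: False}
  {q: True, k: True, c: True}
  {q: True, c: True, k: False}


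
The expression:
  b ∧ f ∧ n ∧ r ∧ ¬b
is never true.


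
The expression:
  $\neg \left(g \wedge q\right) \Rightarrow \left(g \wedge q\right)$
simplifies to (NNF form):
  $g \wedge q$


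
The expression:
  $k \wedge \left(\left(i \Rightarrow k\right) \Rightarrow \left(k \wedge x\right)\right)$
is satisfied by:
  {x: True, k: True}


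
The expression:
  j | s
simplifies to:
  j | s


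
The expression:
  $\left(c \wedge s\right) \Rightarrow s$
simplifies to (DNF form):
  $\text{True}$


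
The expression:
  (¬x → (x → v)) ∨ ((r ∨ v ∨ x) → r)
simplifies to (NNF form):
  True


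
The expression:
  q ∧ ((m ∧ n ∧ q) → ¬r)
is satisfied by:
  {q: True, m: False, n: False, r: False}
  {r: True, q: True, m: False, n: False}
  {n: True, q: True, m: False, r: False}
  {r: True, n: True, q: True, m: False}
  {m: True, q: True, r: False, n: False}
  {r: True, m: True, q: True, n: False}
  {n: True, m: True, q: True, r: False}


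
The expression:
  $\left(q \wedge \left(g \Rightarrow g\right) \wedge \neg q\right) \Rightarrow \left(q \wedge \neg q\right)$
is always true.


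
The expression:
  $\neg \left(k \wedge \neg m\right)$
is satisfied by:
  {m: True, k: False}
  {k: False, m: False}
  {k: True, m: True}


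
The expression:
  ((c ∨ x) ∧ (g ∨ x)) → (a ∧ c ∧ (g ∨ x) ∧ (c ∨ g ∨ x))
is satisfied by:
  {a: True, x: False, g: False, c: False}
  {a: False, x: False, g: False, c: False}
  {a: True, c: True, x: False, g: False}
  {c: True, a: False, x: False, g: False}
  {a: True, g: True, c: False, x: False}
  {g: True, c: False, x: False, a: False}
  {a: True, c: True, g: True, x: False}
  {a: True, c: True, x: True, g: False}
  {a: True, c: True, x: True, g: True}


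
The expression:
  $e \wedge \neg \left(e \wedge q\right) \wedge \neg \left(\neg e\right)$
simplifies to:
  $e \wedge \neg q$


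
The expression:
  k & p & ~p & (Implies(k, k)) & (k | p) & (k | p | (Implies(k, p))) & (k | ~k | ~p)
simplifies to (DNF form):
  False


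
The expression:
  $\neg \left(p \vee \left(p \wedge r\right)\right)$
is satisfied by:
  {p: False}


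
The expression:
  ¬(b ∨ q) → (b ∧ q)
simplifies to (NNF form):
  b ∨ q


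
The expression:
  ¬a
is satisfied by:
  {a: False}


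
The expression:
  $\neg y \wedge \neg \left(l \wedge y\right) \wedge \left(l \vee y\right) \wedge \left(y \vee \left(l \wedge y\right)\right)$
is never true.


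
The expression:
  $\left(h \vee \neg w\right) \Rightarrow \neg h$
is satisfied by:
  {h: False}


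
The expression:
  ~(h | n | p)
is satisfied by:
  {n: False, p: False, h: False}


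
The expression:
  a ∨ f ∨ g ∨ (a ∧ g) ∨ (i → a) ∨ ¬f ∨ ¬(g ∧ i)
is always true.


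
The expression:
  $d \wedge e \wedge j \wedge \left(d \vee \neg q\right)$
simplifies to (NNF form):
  $d \wedge e \wedge j$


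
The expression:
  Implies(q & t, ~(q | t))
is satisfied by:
  {t: False, q: False}
  {q: True, t: False}
  {t: True, q: False}


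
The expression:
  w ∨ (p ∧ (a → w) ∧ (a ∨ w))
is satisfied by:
  {w: True}


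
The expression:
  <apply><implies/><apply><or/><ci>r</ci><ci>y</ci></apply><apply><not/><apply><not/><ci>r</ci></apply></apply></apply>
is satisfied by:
  {r: True, y: False}
  {y: False, r: False}
  {y: True, r: True}


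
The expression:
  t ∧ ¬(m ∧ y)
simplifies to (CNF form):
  t ∧ (¬m ∨ ¬y)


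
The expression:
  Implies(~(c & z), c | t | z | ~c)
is always true.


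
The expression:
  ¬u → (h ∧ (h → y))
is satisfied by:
  {u: True, h: True, y: True}
  {u: True, h: True, y: False}
  {u: True, y: True, h: False}
  {u: True, y: False, h: False}
  {h: True, y: True, u: False}


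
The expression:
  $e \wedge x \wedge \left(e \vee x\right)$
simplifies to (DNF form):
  $e \wedge x$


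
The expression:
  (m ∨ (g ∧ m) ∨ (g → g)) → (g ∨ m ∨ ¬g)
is always true.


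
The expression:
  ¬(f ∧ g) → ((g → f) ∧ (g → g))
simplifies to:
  f ∨ ¬g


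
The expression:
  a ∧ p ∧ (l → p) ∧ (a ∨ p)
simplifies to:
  a ∧ p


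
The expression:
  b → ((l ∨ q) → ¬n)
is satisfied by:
  {q: False, l: False, n: False, b: False}
  {l: True, b: False, q: False, n: False}
  {q: True, b: False, l: False, n: False}
  {l: True, q: True, b: False, n: False}
  {b: True, q: False, l: False, n: False}
  {b: True, l: True, q: False, n: False}
  {b: True, q: True, l: False, n: False}
  {b: True, l: True, q: True, n: False}
  {n: True, b: False, q: False, l: False}
  {n: True, l: True, b: False, q: False}
  {n: True, q: True, b: False, l: False}
  {n: True, l: True, q: True, b: False}
  {n: True, b: True, q: False, l: False}


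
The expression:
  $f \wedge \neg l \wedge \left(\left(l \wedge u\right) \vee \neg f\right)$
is never true.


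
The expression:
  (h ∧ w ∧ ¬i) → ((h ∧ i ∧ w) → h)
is always true.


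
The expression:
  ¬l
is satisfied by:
  {l: False}


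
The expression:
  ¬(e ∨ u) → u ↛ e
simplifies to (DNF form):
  e ∨ u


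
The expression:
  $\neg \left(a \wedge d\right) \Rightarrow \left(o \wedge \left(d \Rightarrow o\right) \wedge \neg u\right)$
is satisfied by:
  {a: True, o: True, d: True, u: False}
  {a: True, o: True, d: False, u: False}
  {a: True, d: True, u: False, o: False}
  {o: True, d: True, u: False, a: False}
  {o: True, d: False, u: False, a: False}
  {a: True, u: True, d: True, o: True}
  {a: True, u: True, d: True, o: False}


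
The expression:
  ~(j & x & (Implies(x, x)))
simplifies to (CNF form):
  ~j | ~x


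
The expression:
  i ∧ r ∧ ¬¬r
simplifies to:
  i ∧ r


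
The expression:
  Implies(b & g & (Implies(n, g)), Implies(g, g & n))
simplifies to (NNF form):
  n | ~b | ~g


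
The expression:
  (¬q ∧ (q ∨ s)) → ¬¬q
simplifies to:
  q ∨ ¬s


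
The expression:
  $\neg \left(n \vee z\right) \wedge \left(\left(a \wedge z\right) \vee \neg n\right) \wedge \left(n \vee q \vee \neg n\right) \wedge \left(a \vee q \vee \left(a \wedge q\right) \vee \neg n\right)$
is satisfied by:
  {n: False, z: False}


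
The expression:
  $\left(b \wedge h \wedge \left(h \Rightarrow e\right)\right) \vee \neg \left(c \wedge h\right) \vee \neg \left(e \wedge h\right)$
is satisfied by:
  {b: True, h: False, c: False, e: False}
  {b: False, h: False, c: False, e: False}
  {e: True, b: True, h: False, c: False}
  {e: True, b: False, h: False, c: False}
  {b: True, c: True, e: False, h: False}
  {c: True, e: False, h: False, b: False}
  {e: True, c: True, b: True, h: False}
  {e: True, c: True, b: False, h: False}
  {b: True, h: True, e: False, c: False}
  {h: True, e: False, c: False, b: False}
  {b: True, e: True, h: True, c: False}
  {e: True, h: True, b: False, c: False}
  {b: True, c: True, h: True, e: False}
  {c: True, h: True, e: False, b: False}
  {e: True, c: True, h: True, b: True}


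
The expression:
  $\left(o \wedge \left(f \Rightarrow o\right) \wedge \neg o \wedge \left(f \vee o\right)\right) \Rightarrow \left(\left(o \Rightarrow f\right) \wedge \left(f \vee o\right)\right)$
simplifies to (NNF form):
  $\text{True}$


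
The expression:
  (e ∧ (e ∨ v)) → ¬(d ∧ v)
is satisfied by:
  {v: False, d: False, e: False}
  {e: True, v: False, d: False}
  {d: True, v: False, e: False}
  {e: True, d: True, v: False}
  {v: True, e: False, d: False}
  {e: True, v: True, d: False}
  {d: True, v: True, e: False}


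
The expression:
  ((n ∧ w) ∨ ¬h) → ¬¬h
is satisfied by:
  {h: True}


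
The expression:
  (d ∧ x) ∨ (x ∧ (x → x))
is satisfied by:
  {x: True}


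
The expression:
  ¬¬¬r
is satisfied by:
  {r: False}


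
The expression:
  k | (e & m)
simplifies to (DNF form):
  k | (e & m)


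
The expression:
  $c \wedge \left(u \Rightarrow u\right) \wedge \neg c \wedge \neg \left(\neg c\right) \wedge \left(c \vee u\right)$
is never true.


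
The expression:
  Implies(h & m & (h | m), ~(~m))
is always true.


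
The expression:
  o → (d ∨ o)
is always true.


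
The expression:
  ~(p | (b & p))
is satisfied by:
  {p: False}


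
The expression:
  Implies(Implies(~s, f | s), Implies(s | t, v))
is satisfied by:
  {v: True, s: False, t: False, f: False}
  {f: True, v: True, s: False, t: False}
  {t: True, v: True, s: False, f: False}
  {f: True, t: True, v: True, s: False}
  {v: True, s: True, f: False, t: False}
  {f: True, v: True, s: True, t: False}
  {t: True, v: True, s: True, f: False}
  {f: True, t: True, v: True, s: True}
  {t: False, s: False, v: False, f: False}
  {f: True, t: False, s: False, v: False}
  {t: True, f: False, s: False, v: False}


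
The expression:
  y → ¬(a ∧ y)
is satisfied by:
  {y: False, a: False}
  {a: True, y: False}
  {y: True, a: False}


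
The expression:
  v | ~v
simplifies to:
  True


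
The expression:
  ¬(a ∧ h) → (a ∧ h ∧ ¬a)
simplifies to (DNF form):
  a ∧ h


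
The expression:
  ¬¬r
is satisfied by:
  {r: True}


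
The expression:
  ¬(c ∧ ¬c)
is always true.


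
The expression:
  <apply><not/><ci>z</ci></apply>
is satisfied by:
  {z: False}


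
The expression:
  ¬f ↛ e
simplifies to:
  e ∨ ¬f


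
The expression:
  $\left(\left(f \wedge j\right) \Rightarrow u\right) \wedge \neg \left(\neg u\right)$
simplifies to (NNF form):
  $u$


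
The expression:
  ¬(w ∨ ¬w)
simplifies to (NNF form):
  False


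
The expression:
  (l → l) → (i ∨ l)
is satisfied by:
  {i: True, l: True}
  {i: True, l: False}
  {l: True, i: False}


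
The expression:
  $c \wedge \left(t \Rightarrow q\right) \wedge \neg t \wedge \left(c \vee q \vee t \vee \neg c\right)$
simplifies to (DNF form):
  $c \wedge \neg t$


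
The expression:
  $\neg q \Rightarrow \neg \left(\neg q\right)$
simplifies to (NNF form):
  $q$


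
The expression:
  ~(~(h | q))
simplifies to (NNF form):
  h | q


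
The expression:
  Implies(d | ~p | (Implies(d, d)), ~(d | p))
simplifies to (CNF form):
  ~d & ~p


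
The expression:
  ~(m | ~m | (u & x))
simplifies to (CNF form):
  False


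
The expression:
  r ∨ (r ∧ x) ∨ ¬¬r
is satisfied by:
  {r: True}


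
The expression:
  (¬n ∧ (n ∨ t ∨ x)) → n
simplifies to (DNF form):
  n ∨ (¬t ∧ ¬x)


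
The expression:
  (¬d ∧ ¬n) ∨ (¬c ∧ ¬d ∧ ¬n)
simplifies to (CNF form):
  ¬d ∧ ¬n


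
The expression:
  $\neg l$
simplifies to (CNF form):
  $\neg l$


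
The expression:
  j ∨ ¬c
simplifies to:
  j ∨ ¬c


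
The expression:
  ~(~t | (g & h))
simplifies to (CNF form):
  t & (~g | ~h)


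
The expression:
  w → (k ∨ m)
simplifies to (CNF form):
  k ∨ m ∨ ¬w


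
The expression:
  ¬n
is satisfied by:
  {n: False}


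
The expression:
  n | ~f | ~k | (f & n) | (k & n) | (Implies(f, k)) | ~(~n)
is always true.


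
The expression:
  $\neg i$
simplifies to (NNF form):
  $\neg i$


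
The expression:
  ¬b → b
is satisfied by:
  {b: True}


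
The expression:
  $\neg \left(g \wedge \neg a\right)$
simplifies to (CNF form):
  $a \vee \neg g$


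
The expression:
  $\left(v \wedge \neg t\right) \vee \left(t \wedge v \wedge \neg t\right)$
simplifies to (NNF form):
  $v \wedge \neg t$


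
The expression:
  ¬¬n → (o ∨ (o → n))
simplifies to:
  True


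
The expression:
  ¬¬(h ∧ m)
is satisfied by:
  {h: True, m: True}


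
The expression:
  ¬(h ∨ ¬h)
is never true.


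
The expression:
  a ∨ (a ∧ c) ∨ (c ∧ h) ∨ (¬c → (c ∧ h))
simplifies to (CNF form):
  a ∨ c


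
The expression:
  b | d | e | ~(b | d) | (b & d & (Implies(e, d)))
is always true.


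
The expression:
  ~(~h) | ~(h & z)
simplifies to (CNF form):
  True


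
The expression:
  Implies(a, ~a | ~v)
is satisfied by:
  {v: False, a: False}
  {a: True, v: False}
  {v: True, a: False}


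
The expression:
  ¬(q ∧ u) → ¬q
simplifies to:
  u ∨ ¬q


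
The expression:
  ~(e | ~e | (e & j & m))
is never true.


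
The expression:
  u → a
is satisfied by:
  {a: True, u: False}
  {u: False, a: False}
  {u: True, a: True}


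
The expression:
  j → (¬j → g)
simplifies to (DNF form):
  True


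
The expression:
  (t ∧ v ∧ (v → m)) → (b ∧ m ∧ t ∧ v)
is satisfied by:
  {b: True, m: False, t: False, v: False}
  {b: False, m: False, t: False, v: False}
  {v: True, b: True, m: False, t: False}
  {v: True, b: False, m: False, t: False}
  {b: True, t: True, v: False, m: False}
  {t: True, v: False, m: False, b: False}
  {v: True, t: True, b: True, m: False}
  {v: True, t: True, b: False, m: False}
  {b: True, m: True, v: False, t: False}
  {m: True, v: False, t: False, b: False}
  {b: True, v: True, m: True, t: False}
  {v: True, m: True, b: False, t: False}
  {b: True, t: True, m: True, v: False}
  {t: True, m: True, v: False, b: False}
  {v: True, t: True, m: True, b: True}


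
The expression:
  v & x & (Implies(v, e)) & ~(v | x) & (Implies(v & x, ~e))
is never true.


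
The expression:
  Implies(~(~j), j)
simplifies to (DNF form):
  True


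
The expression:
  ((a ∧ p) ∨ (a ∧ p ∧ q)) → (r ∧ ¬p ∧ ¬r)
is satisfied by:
  {p: False, a: False}
  {a: True, p: False}
  {p: True, a: False}


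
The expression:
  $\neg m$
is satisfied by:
  {m: False}


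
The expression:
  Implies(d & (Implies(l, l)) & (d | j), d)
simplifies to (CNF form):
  True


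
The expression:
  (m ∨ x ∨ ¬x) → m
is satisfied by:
  {m: True}


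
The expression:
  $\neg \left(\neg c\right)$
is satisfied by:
  {c: True}


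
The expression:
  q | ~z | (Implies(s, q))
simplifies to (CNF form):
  q | ~s | ~z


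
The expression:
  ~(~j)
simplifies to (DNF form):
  j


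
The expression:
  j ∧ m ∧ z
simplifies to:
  j ∧ m ∧ z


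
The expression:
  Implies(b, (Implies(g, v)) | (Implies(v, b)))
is always true.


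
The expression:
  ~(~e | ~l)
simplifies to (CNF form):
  e & l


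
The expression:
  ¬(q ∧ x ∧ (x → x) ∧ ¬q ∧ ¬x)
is always true.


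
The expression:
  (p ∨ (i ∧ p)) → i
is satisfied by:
  {i: True, p: False}
  {p: False, i: False}
  {p: True, i: True}


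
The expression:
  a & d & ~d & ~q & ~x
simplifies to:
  False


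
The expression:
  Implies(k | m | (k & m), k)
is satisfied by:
  {k: True, m: False}
  {m: False, k: False}
  {m: True, k: True}


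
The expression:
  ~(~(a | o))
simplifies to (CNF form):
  a | o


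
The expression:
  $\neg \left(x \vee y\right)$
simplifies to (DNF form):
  $\neg x \wedge \neg y$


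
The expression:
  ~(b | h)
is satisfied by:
  {h: False, b: False}


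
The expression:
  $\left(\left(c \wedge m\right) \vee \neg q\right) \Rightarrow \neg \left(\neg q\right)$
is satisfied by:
  {q: True}


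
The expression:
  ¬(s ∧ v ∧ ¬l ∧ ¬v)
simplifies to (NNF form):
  True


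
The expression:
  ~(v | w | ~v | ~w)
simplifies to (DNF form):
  False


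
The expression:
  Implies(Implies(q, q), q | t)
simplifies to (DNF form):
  q | t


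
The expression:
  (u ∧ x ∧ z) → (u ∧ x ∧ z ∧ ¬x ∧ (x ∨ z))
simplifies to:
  ¬u ∨ ¬x ∨ ¬z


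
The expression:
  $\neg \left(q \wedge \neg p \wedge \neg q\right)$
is always true.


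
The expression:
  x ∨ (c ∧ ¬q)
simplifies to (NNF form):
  x ∨ (c ∧ ¬q)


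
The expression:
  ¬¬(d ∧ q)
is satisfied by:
  {d: True, q: True}


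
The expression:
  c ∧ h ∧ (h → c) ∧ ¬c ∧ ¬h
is never true.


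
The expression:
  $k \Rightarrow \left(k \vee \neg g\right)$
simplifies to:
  $\text{True}$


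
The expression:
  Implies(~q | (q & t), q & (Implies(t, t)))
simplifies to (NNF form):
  q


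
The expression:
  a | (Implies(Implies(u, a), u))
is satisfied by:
  {a: True, u: True}
  {a: True, u: False}
  {u: True, a: False}


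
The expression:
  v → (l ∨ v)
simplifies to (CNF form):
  True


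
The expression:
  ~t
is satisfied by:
  {t: False}


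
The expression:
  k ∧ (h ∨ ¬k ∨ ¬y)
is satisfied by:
  {h: True, k: True, y: False}
  {k: True, y: False, h: False}
  {y: True, h: True, k: True}


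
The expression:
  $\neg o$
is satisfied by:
  {o: False}


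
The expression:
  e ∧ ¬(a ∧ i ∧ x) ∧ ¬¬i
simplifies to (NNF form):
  e ∧ i ∧ (¬a ∨ ¬x)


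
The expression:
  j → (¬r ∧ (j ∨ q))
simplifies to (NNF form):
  ¬j ∨ ¬r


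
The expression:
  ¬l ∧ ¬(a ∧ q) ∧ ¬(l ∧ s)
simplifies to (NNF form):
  ¬l ∧ (¬a ∨ ¬q)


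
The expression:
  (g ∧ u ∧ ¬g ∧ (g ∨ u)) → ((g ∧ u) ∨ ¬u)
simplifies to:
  True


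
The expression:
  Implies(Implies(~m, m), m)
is always true.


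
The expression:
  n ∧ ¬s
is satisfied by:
  {n: True, s: False}


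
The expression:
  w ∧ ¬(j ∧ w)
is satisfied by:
  {w: True, j: False}


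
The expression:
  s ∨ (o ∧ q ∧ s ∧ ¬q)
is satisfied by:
  {s: True}


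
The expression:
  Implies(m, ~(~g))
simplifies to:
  g | ~m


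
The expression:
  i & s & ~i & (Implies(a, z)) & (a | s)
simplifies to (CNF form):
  False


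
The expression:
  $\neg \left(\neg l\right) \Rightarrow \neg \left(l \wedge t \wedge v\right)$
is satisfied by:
  {l: False, v: False, t: False}
  {t: True, l: False, v: False}
  {v: True, l: False, t: False}
  {t: True, v: True, l: False}
  {l: True, t: False, v: False}
  {t: True, l: True, v: False}
  {v: True, l: True, t: False}


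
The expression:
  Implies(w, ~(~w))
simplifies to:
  True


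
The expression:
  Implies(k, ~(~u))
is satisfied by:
  {u: True, k: False}
  {k: False, u: False}
  {k: True, u: True}


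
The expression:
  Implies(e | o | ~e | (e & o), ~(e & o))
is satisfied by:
  {e: False, o: False}
  {o: True, e: False}
  {e: True, o: False}


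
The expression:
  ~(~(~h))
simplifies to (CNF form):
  ~h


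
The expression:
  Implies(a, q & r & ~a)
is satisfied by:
  {a: False}


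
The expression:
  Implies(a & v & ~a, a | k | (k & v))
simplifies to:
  True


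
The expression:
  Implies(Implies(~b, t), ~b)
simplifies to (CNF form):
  ~b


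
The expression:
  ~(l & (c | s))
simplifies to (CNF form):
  (~c | ~l) & (~l | ~s)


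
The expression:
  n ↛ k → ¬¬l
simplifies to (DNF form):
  k ∨ l ∨ ¬n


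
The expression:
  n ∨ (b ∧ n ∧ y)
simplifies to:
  n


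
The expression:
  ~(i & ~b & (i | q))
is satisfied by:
  {b: True, i: False}
  {i: False, b: False}
  {i: True, b: True}


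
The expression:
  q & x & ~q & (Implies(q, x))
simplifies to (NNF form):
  False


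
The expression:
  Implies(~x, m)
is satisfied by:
  {x: True, m: True}
  {x: True, m: False}
  {m: True, x: False}


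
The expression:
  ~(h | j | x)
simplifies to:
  ~h & ~j & ~x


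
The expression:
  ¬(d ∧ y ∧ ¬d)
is always true.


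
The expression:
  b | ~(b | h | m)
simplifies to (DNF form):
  b | (~h & ~m)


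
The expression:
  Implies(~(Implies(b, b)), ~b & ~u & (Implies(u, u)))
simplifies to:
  True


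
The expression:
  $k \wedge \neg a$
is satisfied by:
  {k: True, a: False}


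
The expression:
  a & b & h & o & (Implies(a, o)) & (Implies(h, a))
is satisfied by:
  {a: True, h: True, b: True, o: True}


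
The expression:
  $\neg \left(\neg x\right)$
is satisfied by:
  {x: True}


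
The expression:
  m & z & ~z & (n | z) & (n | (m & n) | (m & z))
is never true.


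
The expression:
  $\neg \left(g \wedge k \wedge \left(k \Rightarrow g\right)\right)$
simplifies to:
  $\neg g \vee \neg k$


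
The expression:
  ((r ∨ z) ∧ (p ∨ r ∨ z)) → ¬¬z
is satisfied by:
  {z: True, r: False}
  {r: False, z: False}
  {r: True, z: True}


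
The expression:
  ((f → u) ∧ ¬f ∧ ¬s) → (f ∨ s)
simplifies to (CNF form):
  f ∨ s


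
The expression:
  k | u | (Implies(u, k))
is always true.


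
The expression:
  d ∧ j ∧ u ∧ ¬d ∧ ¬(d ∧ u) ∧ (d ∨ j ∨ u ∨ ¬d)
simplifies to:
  False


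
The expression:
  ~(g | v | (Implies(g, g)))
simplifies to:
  False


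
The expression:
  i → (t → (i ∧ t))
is always true.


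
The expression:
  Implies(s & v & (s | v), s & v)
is always true.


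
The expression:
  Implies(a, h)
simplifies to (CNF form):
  h | ~a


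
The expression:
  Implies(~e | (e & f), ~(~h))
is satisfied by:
  {e: True, h: True, f: False}
  {h: True, f: False, e: False}
  {e: True, h: True, f: True}
  {h: True, f: True, e: False}
  {e: True, f: False, h: False}


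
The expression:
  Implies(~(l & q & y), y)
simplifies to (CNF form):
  y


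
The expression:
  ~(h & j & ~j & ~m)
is always true.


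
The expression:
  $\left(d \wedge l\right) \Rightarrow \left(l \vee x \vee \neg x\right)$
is always true.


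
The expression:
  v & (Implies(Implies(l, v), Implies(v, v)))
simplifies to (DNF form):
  v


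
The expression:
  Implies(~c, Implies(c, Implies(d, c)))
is always true.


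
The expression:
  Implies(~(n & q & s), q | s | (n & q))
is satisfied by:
  {q: True, s: True}
  {q: True, s: False}
  {s: True, q: False}


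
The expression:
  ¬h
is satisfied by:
  {h: False}


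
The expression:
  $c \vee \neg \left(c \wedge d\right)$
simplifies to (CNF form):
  $\text{True}$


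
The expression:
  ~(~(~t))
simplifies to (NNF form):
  ~t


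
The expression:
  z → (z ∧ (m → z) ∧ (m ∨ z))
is always true.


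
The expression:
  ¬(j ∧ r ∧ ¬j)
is always true.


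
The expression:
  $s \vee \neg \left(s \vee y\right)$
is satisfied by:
  {s: True, y: False}
  {y: False, s: False}
  {y: True, s: True}


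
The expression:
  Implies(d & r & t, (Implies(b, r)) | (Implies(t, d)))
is always true.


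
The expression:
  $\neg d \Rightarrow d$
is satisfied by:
  {d: True}


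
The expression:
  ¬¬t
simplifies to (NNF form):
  t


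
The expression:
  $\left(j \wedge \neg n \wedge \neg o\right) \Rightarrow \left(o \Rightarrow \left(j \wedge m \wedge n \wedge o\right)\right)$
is always true.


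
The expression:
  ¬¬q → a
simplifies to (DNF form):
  a ∨ ¬q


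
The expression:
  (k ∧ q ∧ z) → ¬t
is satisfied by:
  {k: False, q: False, t: False, z: False}
  {z: True, k: False, q: False, t: False}
  {t: True, k: False, q: False, z: False}
  {z: True, t: True, k: False, q: False}
  {q: True, z: False, k: False, t: False}
  {z: True, q: True, k: False, t: False}
  {t: True, q: True, z: False, k: False}
  {z: True, t: True, q: True, k: False}
  {k: True, t: False, q: False, z: False}
  {z: True, k: True, t: False, q: False}
  {t: True, k: True, z: False, q: False}
  {z: True, t: True, k: True, q: False}
  {q: True, k: True, t: False, z: False}
  {z: True, q: True, k: True, t: False}
  {t: True, q: True, k: True, z: False}


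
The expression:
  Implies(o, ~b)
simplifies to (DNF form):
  ~b | ~o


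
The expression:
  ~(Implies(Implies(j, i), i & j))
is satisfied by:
  {j: False}


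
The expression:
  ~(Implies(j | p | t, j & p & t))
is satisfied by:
  {j: True, p: False, t: False}
  {t: True, p: False, j: False}
  {t: True, p: False, j: True}
  {p: True, t: False, j: False}
  {j: True, p: True, t: False}
  {t: True, p: True, j: False}


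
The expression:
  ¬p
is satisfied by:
  {p: False}


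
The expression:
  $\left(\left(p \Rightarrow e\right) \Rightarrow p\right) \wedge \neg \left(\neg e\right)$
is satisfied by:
  {p: True, e: True}


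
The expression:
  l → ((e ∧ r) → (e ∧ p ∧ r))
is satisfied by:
  {p: True, l: False, e: False, r: False}
  {p: False, l: False, e: False, r: False}
  {r: True, p: True, l: False, e: False}
  {r: True, p: False, l: False, e: False}
  {p: True, e: True, r: False, l: False}
  {e: True, r: False, l: False, p: False}
  {r: True, e: True, p: True, l: False}
  {r: True, e: True, p: False, l: False}
  {p: True, l: True, r: False, e: False}
  {l: True, r: False, e: False, p: False}
  {p: True, r: True, l: True, e: False}
  {r: True, l: True, p: False, e: False}
  {p: True, e: True, l: True, r: False}
  {e: True, l: True, r: False, p: False}
  {r: True, e: True, l: True, p: True}


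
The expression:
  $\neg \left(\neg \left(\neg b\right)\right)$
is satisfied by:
  {b: False}


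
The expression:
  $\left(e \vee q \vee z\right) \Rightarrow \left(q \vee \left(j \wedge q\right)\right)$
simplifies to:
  $q \vee \left(\neg e \wedge \neg z\right)$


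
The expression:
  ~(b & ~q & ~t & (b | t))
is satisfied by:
  {t: True, q: True, b: False}
  {t: True, q: False, b: False}
  {q: True, t: False, b: False}
  {t: False, q: False, b: False}
  {t: True, b: True, q: True}
  {t: True, b: True, q: False}
  {b: True, q: True, t: False}


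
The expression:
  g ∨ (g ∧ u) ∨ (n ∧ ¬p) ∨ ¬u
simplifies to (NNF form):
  g ∨ (n ∧ ¬p) ∨ ¬u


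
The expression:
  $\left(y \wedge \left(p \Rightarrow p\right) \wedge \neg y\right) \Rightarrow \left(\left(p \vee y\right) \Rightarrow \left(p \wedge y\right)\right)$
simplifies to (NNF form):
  $\text{True}$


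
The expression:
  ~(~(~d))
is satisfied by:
  {d: False}


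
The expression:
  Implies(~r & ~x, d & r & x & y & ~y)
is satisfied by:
  {r: True, x: True}
  {r: True, x: False}
  {x: True, r: False}


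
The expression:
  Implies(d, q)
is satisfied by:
  {q: True, d: False}
  {d: False, q: False}
  {d: True, q: True}


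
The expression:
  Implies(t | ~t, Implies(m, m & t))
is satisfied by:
  {t: True, m: False}
  {m: False, t: False}
  {m: True, t: True}


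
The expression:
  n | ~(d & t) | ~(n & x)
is always true.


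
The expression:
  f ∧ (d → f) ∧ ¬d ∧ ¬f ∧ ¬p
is never true.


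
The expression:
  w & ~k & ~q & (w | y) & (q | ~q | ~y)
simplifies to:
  w & ~k & ~q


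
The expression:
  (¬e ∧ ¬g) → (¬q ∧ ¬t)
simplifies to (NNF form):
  e ∨ g ∨ (¬q ∧ ¬t)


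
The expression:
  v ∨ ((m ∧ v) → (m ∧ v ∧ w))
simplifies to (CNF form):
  True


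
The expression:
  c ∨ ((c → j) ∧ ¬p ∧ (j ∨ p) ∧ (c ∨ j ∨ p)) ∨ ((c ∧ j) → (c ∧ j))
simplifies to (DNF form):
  True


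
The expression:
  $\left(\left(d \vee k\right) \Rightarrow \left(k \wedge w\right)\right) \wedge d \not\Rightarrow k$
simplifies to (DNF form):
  $\text{False}$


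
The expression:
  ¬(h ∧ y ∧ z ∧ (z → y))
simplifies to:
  ¬h ∨ ¬y ∨ ¬z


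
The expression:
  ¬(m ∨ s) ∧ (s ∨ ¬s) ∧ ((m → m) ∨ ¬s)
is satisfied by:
  {s: False, m: False}


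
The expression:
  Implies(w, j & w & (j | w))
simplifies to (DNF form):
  j | ~w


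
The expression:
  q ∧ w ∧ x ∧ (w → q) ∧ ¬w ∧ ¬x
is never true.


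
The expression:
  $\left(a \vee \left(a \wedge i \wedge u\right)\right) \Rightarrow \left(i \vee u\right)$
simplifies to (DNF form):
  $i \vee u \vee \neg a$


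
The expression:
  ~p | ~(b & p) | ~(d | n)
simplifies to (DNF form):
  ~b | ~p | (~d & ~n)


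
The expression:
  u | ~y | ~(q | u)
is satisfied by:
  {u: True, q: False, y: False}
  {u: False, q: False, y: False}
  {y: True, u: True, q: False}
  {y: True, u: False, q: False}
  {q: True, u: True, y: False}
  {q: True, u: False, y: False}
  {q: True, y: True, u: True}


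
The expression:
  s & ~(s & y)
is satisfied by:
  {s: True, y: False}


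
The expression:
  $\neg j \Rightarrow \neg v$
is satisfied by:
  {j: True, v: False}
  {v: False, j: False}
  {v: True, j: True}


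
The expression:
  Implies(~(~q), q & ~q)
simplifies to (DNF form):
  ~q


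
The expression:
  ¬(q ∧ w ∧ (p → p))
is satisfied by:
  {w: False, q: False}
  {q: True, w: False}
  {w: True, q: False}


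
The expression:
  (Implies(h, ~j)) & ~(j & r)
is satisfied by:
  {h: False, j: False, r: False}
  {r: True, h: False, j: False}
  {h: True, r: False, j: False}
  {r: True, h: True, j: False}
  {j: True, r: False, h: False}


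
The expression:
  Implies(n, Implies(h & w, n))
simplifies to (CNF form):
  True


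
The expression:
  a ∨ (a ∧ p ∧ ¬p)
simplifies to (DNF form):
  a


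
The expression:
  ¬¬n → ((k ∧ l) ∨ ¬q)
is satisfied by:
  {k: True, l: True, q: False, n: False}
  {k: True, l: False, q: False, n: False}
  {l: True, k: False, q: False, n: False}
  {k: False, l: False, q: False, n: False}
  {n: True, k: True, l: True, q: False}
  {n: True, k: True, l: False, q: False}
  {n: True, l: True, k: False, q: False}
  {n: True, l: False, k: False, q: False}
  {k: True, q: True, l: True, n: False}
  {k: True, q: True, l: False, n: False}
  {q: True, l: True, k: False, n: False}
  {q: True, k: False, l: False, n: False}
  {n: True, k: True, q: True, l: True}


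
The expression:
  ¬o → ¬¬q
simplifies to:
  o ∨ q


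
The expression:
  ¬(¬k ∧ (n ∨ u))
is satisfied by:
  {k: True, u: False, n: False}
  {n: True, k: True, u: False}
  {k: True, u: True, n: False}
  {n: True, k: True, u: True}
  {n: False, u: False, k: False}


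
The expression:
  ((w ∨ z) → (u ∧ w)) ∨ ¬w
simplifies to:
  u ∨ ¬w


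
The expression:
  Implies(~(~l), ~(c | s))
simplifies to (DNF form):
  ~l | (~c & ~s)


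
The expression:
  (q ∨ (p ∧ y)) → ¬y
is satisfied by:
  {q: False, y: False, p: False}
  {p: True, q: False, y: False}
  {q: True, p: False, y: False}
  {p: True, q: True, y: False}
  {y: True, p: False, q: False}


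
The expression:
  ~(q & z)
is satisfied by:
  {q: False, z: False}
  {z: True, q: False}
  {q: True, z: False}


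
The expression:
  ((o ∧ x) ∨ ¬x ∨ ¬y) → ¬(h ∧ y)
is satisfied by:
  {x: True, o: False, h: False, y: False}
  {x: False, o: False, h: False, y: False}
  {x: True, o: True, h: False, y: False}
  {o: True, x: False, h: False, y: False}
  {x: True, y: True, o: False, h: False}
  {y: True, x: False, o: False, h: False}
  {x: True, y: True, o: True, h: False}
  {y: True, o: True, x: False, h: False}
  {h: True, x: True, y: False, o: False}
  {h: True, y: False, o: False, x: False}
  {x: True, h: True, o: True, y: False}
  {h: True, o: True, y: False, x: False}
  {x: True, h: True, y: True, o: False}


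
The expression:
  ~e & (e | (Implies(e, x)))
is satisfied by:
  {e: False}


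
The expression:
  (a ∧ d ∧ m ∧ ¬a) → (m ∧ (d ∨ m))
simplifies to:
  True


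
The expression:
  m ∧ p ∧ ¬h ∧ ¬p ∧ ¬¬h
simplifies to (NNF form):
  False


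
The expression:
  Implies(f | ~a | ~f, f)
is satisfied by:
  {f: True}


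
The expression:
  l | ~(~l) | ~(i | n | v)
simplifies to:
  l | (~i & ~n & ~v)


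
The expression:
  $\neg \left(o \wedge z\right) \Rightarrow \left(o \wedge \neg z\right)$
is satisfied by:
  {o: True}


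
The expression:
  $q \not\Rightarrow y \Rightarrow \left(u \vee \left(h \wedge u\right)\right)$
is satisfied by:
  {y: True, u: True, q: False}
  {y: True, u: False, q: False}
  {u: True, y: False, q: False}
  {y: False, u: False, q: False}
  {y: True, q: True, u: True}
  {y: True, q: True, u: False}
  {q: True, u: True, y: False}


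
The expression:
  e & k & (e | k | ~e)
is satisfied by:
  {e: True, k: True}


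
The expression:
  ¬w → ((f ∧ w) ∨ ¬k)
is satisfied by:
  {w: True, k: False}
  {k: False, w: False}
  {k: True, w: True}


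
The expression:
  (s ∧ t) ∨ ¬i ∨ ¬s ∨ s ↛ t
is always true.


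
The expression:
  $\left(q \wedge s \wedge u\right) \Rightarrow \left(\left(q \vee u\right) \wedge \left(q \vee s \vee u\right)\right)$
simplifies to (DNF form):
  $\text{True}$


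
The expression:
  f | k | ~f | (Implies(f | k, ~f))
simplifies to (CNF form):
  True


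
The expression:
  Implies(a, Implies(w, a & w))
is always true.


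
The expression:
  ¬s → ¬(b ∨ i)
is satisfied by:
  {s: True, i: False, b: False}
  {b: True, s: True, i: False}
  {s: True, i: True, b: False}
  {b: True, s: True, i: True}
  {b: False, i: False, s: False}


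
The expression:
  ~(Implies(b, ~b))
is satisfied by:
  {b: True}


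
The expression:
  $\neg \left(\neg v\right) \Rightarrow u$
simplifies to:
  $u \vee \neg v$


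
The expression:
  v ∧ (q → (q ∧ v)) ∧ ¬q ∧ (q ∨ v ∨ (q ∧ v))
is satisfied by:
  {v: True, q: False}


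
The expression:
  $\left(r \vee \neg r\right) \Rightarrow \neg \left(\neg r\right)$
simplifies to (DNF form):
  $r$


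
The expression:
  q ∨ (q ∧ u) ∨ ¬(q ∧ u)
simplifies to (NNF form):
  True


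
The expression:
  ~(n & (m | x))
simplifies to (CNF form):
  (~m | ~n) & (~n | ~x)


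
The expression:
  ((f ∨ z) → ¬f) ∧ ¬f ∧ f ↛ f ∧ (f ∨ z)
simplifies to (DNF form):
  False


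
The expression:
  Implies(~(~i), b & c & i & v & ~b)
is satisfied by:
  {i: False}
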